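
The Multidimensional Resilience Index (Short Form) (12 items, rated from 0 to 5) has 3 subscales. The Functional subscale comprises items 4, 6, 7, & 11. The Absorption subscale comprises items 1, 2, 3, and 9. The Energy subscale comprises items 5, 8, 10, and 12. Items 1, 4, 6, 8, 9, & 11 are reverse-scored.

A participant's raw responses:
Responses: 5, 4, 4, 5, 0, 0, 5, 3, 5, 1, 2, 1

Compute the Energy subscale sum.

Energy items: 5, 8, 10, 12.
Of these, item 8 is reverse-scored; on a 0–5 scale, reversed = 5 − raw.
  item 5: 0
  item 8: 5 − 3 = 2
  item 10: 1
  item 12: 1
Sum = 0 + 2 + 1 + 1 = 4

4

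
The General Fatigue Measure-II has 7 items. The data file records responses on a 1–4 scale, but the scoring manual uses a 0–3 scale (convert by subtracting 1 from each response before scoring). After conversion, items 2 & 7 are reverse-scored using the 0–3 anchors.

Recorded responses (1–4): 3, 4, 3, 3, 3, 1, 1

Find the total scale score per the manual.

Convert to 0–3: 2, 3, 2, 2, 2, 0, 0
Reverse-coded (on a 0–3 scale, reversed = 3 − raw):
  item 2: 3 − 3 = 0
  item 7: 3 − 0 = 3
Scored: 2, 0, 2, 2, 2, 0, 3
Total = 11

11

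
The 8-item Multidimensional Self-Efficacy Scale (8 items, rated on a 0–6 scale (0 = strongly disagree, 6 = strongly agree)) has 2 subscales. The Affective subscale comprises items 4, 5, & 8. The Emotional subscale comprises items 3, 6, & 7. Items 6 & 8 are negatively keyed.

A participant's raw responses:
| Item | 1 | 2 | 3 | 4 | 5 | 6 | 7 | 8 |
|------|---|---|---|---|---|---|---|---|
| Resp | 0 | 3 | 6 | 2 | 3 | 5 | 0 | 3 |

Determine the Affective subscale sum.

8

Affective items: 4, 5, 8.
Of these, item 8 is negatively keyed; reversed = (0+6) − raw = 6 − raw.
  item 4: 2
  item 5: 3
  item 8: 6 − 3 = 3
Sum = 2 + 3 + 3 = 8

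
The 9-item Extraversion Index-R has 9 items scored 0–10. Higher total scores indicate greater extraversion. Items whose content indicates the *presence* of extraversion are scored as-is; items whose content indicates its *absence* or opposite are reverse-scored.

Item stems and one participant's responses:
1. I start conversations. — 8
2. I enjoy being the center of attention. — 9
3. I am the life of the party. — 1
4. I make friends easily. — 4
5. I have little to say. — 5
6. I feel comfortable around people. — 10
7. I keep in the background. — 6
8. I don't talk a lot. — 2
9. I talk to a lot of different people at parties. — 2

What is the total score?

Items 5, 7, 8 describe the absence/opposite of extraversion → reverse-score.
on a 0–10 scale, reversed = 10 − raw.
  item 1: 8
  item 2: 9
  item 3: 1
  item 4: 4
  item 5: 10 − 5 = 5
  item 6: 10
  item 7: 10 − 6 = 4
  item 8: 10 − 2 = 8
  item 9: 2
Total = 8 + 9 + 1 + 4 + 5 + 10 + 4 + 8 + 2 = 51

51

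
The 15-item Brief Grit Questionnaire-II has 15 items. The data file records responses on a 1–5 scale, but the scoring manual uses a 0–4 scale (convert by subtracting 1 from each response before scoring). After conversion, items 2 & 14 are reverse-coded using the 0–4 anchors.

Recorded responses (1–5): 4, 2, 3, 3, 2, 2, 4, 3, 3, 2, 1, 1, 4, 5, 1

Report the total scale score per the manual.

23

Convert to 0–4: 3, 1, 2, 2, 1, 1, 3, 2, 2, 1, 0, 0, 3, 4, 0
Reverse-coded (on a 0–4 scale, reversed = 4 − raw):
  item 2: 4 − 1 = 3
  item 14: 4 − 4 = 0
Scored: 3, 3, 2, 2, 1, 1, 3, 2, 2, 1, 0, 0, 3, 0, 0
Total = 23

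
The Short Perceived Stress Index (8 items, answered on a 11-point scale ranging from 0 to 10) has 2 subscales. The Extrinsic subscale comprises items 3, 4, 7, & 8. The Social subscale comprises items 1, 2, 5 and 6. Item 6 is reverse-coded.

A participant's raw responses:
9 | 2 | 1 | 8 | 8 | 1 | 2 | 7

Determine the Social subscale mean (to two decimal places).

Social items: 1, 2, 5, 6.
Of these, item 6 is reverse-coded; reverse-coded value = 10 − response.
  item 1: 9
  item 2: 2
  item 5: 8
  item 6: 10 − 1 = 9
Sum = 9 + 2 + 8 + 9 = 28
Mean = 28 / 4 = 7.00

7.00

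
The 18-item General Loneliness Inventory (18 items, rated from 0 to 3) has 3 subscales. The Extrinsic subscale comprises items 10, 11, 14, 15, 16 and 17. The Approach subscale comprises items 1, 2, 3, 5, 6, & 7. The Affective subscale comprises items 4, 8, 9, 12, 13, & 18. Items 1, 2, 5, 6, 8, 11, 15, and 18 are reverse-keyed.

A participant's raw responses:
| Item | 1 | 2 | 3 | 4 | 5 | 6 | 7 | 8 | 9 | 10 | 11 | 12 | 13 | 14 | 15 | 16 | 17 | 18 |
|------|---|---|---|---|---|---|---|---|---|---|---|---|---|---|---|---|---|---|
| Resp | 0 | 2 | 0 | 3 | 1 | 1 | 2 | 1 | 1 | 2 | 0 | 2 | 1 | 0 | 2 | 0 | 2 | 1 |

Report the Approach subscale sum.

Approach items: 1, 2, 3, 5, 6, 7.
Of these, items 1, 2, 5, and 6 are reverse-keyed; on a 0–3 scale, reversed = 3 − raw.
  item 1: 3 − 0 = 3
  item 2: 3 − 2 = 1
  item 3: 0
  item 5: 3 − 1 = 2
  item 6: 3 − 1 = 2
  item 7: 2
Sum = 3 + 1 + 0 + 2 + 2 + 2 = 10

10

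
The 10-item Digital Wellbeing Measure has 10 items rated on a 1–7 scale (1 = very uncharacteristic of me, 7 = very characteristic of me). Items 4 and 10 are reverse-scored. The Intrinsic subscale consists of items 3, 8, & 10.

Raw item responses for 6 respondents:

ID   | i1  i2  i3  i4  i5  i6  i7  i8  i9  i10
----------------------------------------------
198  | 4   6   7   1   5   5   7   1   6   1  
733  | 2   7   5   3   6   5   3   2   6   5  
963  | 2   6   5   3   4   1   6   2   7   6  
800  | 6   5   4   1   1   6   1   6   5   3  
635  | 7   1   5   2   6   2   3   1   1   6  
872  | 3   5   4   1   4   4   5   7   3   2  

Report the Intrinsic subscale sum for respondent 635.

8

Respondent 635 raw: 7, 1, 5, 2, 6, 2, 3, 1, 1, 6.
Intrinsic items: 3, 8, 10.
Reverse-coded (reverse-coded value = 8 − response):
  item 3: 5
  item 8: 1
  item 10: 8 − 6 = 2
Sum = 5 + 1 + 2 = 8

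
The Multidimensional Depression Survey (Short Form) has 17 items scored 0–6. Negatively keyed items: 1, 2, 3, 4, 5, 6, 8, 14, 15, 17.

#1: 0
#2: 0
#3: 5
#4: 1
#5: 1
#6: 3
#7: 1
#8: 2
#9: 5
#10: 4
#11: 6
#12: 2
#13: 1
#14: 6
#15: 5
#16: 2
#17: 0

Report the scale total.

Apply reverse scoring (reverse-coded value = 6 − response):
  item 1: 6 − 0 = 6
  item 2: 6 − 0 = 6
  item 3: 6 − 5 = 1
  item 4: 6 − 1 = 5
  item 5: 6 − 1 = 5
  item 6: 6 − 3 = 3
  item 8: 6 − 2 = 4
  item 14: 6 − 6 = 0
  item 15: 6 − 5 = 1
  item 17: 6 − 0 = 6
Scored responses: 6, 6, 1, 5, 5, 3, 1, 4, 5, 4, 6, 2, 1, 0, 1, 2, 6
Total = 6 + 6 + 1 + 5 + 5 + 3 + 1 + 4 + 5 + 4 + 6 + 2 + 1 + 0 + 1 + 2 + 6 = 58

58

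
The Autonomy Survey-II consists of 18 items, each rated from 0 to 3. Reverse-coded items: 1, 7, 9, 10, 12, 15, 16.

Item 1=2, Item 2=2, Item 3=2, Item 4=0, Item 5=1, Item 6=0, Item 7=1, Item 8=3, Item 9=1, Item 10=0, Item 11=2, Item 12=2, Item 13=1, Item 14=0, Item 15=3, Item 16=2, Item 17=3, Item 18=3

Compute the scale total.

Raw sum = 28. Reverse-coded items: 1, 7, 9, 10, 12, 15, 16; their raw sum = 11.
Each reversal replaces raw with 3 − raw, changing the total by 3 − 2·raw per item.
Total = 28 + 7·3 − 2·11 = 28 + 21 − 22 = 27

27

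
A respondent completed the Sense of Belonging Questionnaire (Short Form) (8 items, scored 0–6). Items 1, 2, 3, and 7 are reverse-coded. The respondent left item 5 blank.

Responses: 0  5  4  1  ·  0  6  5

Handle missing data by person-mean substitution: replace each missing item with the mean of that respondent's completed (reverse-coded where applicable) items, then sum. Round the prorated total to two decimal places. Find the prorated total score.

Reverse-coded (reversed = (0+6) − raw = 6 − raw):
  item 1: 6 − 0 = 6
  item 2: 6 − 5 = 1
  item 3: 6 − 4 = 2
  item 7: 6 − 6 = 0
Completed scored items (7 of 8): 6, 1, 2, 1, 0, 0, 5; sum = 15.
Person mean = 15 / 7 ≈ 2.1429
Prorated total = (15 / 7) × 8 = 17.14 (to 2 dp)

17.14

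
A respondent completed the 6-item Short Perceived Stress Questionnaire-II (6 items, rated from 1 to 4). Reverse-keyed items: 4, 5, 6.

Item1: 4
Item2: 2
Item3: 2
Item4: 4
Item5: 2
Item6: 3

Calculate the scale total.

14

Reverse-coded items (reversed = (1+4) − raw = 5 − raw):
  item 4: 5 − 4 = 1
  item 5: 5 − 2 = 3
  item 6: 5 − 3 = 2
After reverse-coding: 4, 2, 2, 1, 3, 2
Total = 4 + 2 + 2 + 1 + 3 + 2 = 14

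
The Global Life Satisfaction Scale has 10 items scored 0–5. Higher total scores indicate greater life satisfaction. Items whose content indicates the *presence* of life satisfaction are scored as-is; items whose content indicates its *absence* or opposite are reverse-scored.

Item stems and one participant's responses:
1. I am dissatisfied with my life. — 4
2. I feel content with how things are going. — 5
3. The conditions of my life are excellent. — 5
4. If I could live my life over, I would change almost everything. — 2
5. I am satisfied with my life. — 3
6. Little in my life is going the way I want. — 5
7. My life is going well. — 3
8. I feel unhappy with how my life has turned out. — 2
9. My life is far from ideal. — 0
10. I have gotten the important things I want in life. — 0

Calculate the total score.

Items 1, 4, 6, 8, 9 describe the absence/opposite of life satisfaction → reverse-score.
reversed = (0+5) − raw = 5 − raw.
  item 1: 5 − 4 = 1
  item 2: 5
  item 3: 5
  item 4: 5 − 2 = 3
  item 5: 3
  item 6: 5 − 5 = 0
  item 7: 3
  item 8: 5 − 2 = 3
  item 9: 5 − 0 = 5
  item 10: 0
Total = 1 + 5 + 5 + 3 + 3 + 0 + 3 + 3 + 5 + 0 = 28

28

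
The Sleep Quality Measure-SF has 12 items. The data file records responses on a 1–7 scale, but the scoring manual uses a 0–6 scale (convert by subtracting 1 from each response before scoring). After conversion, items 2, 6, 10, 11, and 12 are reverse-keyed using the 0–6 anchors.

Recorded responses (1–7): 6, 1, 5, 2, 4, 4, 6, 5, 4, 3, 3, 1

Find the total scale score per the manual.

48

Convert to 0–6: 5, 0, 4, 1, 3, 3, 5, 4, 3, 2, 2, 0
Reverse-coded (on a 0–6 scale, reversed = 6 − raw):
  item 2: 6 − 0 = 6
  item 6: 6 − 3 = 3
  item 10: 6 − 2 = 4
  item 11: 6 − 2 = 4
  item 12: 6 − 0 = 6
Scored: 5, 6, 4, 1, 3, 3, 5, 4, 3, 4, 4, 6
Total = 48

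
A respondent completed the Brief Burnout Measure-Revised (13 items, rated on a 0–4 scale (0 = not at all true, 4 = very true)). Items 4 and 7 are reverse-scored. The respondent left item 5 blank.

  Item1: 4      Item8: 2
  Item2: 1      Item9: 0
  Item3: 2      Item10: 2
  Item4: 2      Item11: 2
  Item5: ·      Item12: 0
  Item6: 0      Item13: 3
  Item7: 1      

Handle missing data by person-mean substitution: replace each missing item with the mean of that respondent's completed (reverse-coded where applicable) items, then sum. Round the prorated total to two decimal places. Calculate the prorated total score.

22.75

Reverse-coded (reverse-coded value = 4 − response):
  item 4: 4 − 2 = 2
  item 7: 4 − 1 = 3
Completed scored items (12 of 13): 4, 1, 2, 2, 0, 3, 2, 0, 2, 2, 0, 3; sum = 21.
Person mean = 21 / 12 ≈ 1.7500
Prorated total = (21 / 12) × 13 = 22.75 (to 2 dp)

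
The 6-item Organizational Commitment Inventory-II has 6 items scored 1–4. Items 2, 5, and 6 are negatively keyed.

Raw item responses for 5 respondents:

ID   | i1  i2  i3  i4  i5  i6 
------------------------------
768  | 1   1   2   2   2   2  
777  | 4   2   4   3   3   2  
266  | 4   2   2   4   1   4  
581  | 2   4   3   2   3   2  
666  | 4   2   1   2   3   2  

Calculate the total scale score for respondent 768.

Respondent 768 raw: 1, 1, 2, 2, 2, 2.
Reverse-coded (on a 1–4 scale, reversed = 5 − raw):
  item 1: 1
  item 2: 5 − 1 = 4
  item 3: 2
  item 4: 2
  item 5: 5 − 2 = 3
  item 6: 5 − 2 = 3
Sum = 1 + 4 + 2 + 2 + 3 + 3 = 15

15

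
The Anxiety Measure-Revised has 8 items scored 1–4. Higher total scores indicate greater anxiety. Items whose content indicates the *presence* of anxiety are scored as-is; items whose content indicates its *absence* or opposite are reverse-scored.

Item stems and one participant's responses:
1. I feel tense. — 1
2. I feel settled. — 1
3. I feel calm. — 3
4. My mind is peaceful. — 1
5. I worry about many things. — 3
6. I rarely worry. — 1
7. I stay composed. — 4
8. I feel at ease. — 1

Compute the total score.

23

Items 2, 3, 4, 6, 7, 8 describe the absence/opposite of anxiety → reverse-score.
reversed = (1+4) − raw = 5 − raw.
  item 1: 1
  item 2: 5 − 1 = 4
  item 3: 5 − 3 = 2
  item 4: 5 − 1 = 4
  item 5: 3
  item 6: 5 − 1 = 4
  item 7: 5 − 4 = 1
  item 8: 5 − 1 = 4
Total = 1 + 4 + 2 + 4 + 3 + 4 + 1 + 4 = 23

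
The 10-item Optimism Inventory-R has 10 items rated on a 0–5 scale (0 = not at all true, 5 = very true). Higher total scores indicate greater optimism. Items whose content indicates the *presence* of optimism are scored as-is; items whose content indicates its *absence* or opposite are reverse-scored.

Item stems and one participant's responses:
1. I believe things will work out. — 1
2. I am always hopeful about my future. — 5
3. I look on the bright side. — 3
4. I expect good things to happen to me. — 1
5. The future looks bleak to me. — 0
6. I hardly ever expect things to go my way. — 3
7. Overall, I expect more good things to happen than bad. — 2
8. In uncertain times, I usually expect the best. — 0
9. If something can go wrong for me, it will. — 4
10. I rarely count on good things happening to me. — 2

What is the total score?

23

Items 5, 6, 9, 10 describe the absence/opposite of optimism → reverse-score.
reverse-coded value = 5 − response.
  item 1: 1
  item 2: 5
  item 3: 3
  item 4: 1
  item 5: 5 − 0 = 5
  item 6: 5 − 3 = 2
  item 7: 2
  item 8: 0
  item 9: 5 − 4 = 1
  item 10: 5 − 2 = 3
Total = 1 + 5 + 3 + 1 + 5 + 2 + 2 + 0 + 1 + 3 = 23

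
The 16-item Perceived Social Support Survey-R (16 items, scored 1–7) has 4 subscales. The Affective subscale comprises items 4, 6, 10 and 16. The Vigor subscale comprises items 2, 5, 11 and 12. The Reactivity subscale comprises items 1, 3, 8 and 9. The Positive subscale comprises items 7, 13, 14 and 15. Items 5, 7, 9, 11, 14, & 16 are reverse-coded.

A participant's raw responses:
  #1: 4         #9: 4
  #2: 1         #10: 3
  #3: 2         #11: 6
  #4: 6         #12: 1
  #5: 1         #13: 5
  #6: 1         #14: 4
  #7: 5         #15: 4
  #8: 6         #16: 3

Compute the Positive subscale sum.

Positive items: 7, 13, 14, 15.
Of these, items 7 & 14 are reverse-coded; reverse-coded value = 8 − response.
  item 7: 8 − 5 = 3
  item 13: 5
  item 14: 8 − 4 = 4
  item 15: 4
Sum = 3 + 5 + 4 + 4 = 16

16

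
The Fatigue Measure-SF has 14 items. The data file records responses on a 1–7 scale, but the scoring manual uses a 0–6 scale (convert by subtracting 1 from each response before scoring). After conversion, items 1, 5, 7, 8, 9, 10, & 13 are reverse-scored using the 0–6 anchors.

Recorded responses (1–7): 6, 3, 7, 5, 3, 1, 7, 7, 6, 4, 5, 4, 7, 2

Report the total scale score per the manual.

Convert to 0–6: 5, 2, 6, 4, 2, 0, 6, 6, 5, 3, 4, 3, 6, 1
Reverse-coded (reverse-coded value = 6 − response):
  item 1: 6 − 5 = 1
  item 5: 6 − 2 = 4
  item 7: 6 − 6 = 0
  item 8: 6 − 6 = 0
  item 9: 6 − 5 = 1
  item 10: 6 − 3 = 3
  item 13: 6 − 6 = 0
Scored: 1, 2, 6, 4, 4, 0, 0, 0, 1, 3, 4, 3, 0, 1
Total = 29

29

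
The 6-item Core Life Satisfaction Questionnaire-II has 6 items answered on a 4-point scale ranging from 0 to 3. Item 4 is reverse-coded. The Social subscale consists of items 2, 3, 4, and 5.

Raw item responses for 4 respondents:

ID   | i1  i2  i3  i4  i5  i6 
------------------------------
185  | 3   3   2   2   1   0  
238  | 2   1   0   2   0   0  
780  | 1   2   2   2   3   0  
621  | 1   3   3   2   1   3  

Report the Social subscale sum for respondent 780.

Respondent 780 raw: 1, 2, 2, 2, 3, 0.
Social items: 2, 3, 4, 5.
Reverse-coded (on a 0–3 scale, reversed = 3 − raw):
  item 2: 2
  item 3: 2
  item 4: 3 − 2 = 1
  item 5: 3
Sum = 2 + 2 + 1 + 3 = 8

8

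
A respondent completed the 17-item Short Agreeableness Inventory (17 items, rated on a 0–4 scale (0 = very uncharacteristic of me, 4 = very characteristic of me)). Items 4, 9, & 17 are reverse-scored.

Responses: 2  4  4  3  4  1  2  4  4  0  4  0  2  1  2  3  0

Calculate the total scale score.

Reverse-scored items use 4 − raw:
  item 4: 4 − 3 = 1
  item 9: 4 − 4 = 0
  item 17: 4 − 0 = 4
Scored items: 2, 4, 4, 1, 4, 1, 2, 4, 0, 0, 4, 0, 2, 1, 2, 3, 4
Total = 2 + 4 + 4 + 1 + 4 + 1 + 2 + 4 + 0 + 0 + 4 + 0 + 2 + 1 + 2 + 3 + 4 = 38

38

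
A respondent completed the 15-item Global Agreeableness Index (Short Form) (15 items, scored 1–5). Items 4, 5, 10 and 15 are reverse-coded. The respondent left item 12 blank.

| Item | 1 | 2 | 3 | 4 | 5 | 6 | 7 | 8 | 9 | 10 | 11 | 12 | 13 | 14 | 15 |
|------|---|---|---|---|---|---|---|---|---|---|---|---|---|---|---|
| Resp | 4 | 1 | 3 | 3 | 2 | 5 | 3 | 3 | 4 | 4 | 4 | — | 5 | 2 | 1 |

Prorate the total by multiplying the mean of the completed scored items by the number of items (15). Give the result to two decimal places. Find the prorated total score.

Reverse-coded (reverse-coded value = 6 − response):
  item 4: 6 − 3 = 3
  item 5: 6 − 2 = 4
  item 10: 6 − 4 = 2
  item 15: 6 − 1 = 5
Completed scored items (14 of 15): 4, 1, 3, 3, 4, 5, 3, 3, 4, 2, 4, 5, 2, 5; sum = 48.
Person mean = 48 / 14 ≈ 3.4286
Prorated total = (48 / 14) × 15 = 51.43 (to 2 dp)

51.43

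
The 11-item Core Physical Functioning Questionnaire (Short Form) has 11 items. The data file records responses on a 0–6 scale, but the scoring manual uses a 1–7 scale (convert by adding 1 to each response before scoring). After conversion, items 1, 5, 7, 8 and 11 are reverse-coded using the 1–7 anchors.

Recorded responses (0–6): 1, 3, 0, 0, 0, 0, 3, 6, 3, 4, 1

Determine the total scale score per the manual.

40

Convert to 1–7: 2, 4, 1, 1, 1, 1, 4, 7, 4, 5, 2
Reverse-coded (reversed = (1+7) − raw = 8 − raw):
  item 1: 8 − 2 = 6
  item 5: 8 − 1 = 7
  item 7: 8 − 4 = 4
  item 8: 8 − 7 = 1
  item 11: 8 − 2 = 6
Scored: 6, 4, 1, 1, 7, 1, 4, 1, 4, 5, 6
Total = 40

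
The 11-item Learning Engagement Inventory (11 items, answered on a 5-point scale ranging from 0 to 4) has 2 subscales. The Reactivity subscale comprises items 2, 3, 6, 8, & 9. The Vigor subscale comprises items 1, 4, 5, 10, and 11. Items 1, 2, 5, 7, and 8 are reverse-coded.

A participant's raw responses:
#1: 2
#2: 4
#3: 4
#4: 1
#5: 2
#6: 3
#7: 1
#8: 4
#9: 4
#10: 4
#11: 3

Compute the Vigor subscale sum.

12

Vigor items: 1, 4, 5, 10, 11.
Of these, items 1 and 5 are reverse-coded; on a 0–4 scale, reversed = 4 − raw.
  item 1: 4 − 2 = 2
  item 4: 1
  item 5: 4 − 2 = 2
  item 10: 4
  item 11: 3
Sum = 2 + 1 + 2 + 4 + 3 = 12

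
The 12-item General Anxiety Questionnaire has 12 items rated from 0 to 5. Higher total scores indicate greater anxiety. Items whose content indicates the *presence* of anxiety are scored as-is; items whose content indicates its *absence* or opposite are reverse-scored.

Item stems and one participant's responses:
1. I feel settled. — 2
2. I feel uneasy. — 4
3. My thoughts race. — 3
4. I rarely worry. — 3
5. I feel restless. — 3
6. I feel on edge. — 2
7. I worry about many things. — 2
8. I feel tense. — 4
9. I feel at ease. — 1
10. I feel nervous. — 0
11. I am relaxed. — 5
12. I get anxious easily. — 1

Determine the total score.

Items 1, 4, 9, 11 describe the absence/opposite of anxiety → reverse-score.
on a 0–5 scale, reversed = 5 − raw.
  item 1: 5 − 2 = 3
  item 2: 4
  item 3: 3
  item 4: 5 − 3 = 2
  item 5: 3
  item 6: 2
  item 7: 2
  item 8: 4
  item 9: 5 − 1 = 4
  item 10: 0
  item 11: 5 − 5 = 0
  item 12: 1
Total = 3 + 4 + 3 + 2 + 3 + 2 + 2 + 4 + 4 + 0 + 0 + 1 = 28

28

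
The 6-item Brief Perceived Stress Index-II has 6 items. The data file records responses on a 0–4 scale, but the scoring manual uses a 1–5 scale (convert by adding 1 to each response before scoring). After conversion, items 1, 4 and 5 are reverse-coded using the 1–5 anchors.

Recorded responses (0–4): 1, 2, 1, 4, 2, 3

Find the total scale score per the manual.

Convert to 1–5: 2, 3, 2, 5, 3, 4
Reverse-coded (reverse-coded value = 6 − response):
  item 1: 6 − 2 = 4
  item 4: 6 − 5 = 1
  item 5: 6 − 3 = 3
Scored: 4, 3, 2, 1, 3, 4
Total = 17

17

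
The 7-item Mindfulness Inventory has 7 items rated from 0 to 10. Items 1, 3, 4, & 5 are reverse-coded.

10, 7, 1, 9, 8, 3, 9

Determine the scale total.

Apply reverse scoring (on a 0–10 scale, reversed = 10 − raw):
  item 1: 10 − 10 = 0
  item 3: 10 − 1 = 9
  item 4: 10 − 9 = 1
  item 5: 10 − 8 = 2
After reverse-coding: 0, 7, 9, 1, 2, 3, 9
Total = 0 + 7 + 9 + 1 + 2 + 3 + 9 = 31

31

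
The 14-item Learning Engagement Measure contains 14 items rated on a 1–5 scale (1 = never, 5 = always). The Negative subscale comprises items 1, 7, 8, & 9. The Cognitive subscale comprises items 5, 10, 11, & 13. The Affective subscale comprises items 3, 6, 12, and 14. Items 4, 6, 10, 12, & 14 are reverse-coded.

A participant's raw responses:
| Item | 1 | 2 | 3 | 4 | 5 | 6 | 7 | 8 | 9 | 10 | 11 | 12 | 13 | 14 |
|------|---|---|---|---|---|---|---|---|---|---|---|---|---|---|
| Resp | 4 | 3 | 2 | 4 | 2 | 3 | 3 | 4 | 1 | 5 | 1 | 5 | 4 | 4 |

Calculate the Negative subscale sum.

12

Negative items: 1, 7, 8, 9.
  item 1: 4
  item 7: 3
  item 8: 4
  item 9: 1
Sum = 4 + 3 + 4 + 1 = 12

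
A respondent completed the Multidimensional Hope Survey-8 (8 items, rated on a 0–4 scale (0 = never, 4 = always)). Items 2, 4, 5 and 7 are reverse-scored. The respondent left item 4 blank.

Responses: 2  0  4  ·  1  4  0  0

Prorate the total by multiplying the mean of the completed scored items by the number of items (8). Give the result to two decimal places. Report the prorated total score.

24.00

Reverse-coded (on a 0–4 scale, reversed = 4 − raw):
  item 2: 4 − 0 = 4
  item 5: 4 − 1 = 3
  item 7: 4 − 0 = 4
Completed scored items (7 of 8): 2, 4, 4, 3, 4, 4, 0; sum = 21.
Person mean = 21 / 7 ≈ 3.0000
Prorated total = (21 / 7) × 8 = 24.00 (to 2 dp)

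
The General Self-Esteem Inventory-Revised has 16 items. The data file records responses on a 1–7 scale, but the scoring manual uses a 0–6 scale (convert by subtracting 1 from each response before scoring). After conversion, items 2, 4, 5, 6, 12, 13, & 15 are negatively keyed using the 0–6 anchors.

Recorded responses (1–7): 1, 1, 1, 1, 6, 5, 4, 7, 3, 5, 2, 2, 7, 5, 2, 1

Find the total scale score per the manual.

45

Convert to 0–6: 0, 0, 0, 0, 5, 4, 3, 6, 2, 4, 1, 1, 6, 4, 1, 0
Reverse-coded (on a 0–6 scale, reversed = 6 − raw):
  item 2: 6 − 0 = 6
  item 4: 6 − 0 = 6
  item 5: 6 − 5 = 1
  item 6: 6 − 4 = 2
  item 12: 6 − 1 = 5
  item 13: 6 − 6 = 0
  item 15: 6 − 1 = 5
Scored: 0, 6, 0, 6, 1, 2, 3, 6, 2, 4, 1, 5, 0, 4, 5, 0
Total = 45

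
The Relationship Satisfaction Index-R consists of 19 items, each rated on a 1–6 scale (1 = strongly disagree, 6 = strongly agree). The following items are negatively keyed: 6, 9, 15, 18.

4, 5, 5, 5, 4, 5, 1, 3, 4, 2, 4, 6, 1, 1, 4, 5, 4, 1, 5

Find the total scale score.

69

Apply reverse scoring (reversed = (1+6) − raw = 7 − raw):
  item 6: 7 − 5 = 2
  item 9: 7 − 4 = 3
  item 15: 7 − 4 = 3
  item 18: 7 − 1 = 6
Scored responses: 4, 5, 5, 5, 4, 2, 1, 3, 3, 2, 4, 6, 1, 1, 3, 5, 4, 6, 5
Total = 4 + 5 + 5 + 5 + 4 + 2 + 1 + 3 + 3 + 2 + 4 + 6 + 1 + 1 + 3 + 5 + 4 + 6 + 5 = 69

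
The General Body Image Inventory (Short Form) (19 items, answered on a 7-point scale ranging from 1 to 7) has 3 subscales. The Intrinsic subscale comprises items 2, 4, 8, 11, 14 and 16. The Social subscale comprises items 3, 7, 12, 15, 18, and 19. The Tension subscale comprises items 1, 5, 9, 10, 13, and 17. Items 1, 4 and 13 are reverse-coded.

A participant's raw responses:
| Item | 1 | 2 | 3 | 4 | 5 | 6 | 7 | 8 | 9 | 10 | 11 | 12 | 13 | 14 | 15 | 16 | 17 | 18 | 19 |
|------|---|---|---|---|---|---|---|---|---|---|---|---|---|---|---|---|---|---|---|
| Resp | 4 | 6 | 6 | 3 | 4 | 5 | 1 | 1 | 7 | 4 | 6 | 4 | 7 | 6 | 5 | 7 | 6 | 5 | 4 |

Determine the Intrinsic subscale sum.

31

Intrinsic items: 2, 4, 8, 11, 14, 16.
Of these, item 4 is reverse-coded; reverse-coded value = 8 − response.
  item 2: 6
  item 4: 8 − 3 = 5
  item 8: 1
  item 11: 6
  item 14: 6
  item 16: 7
Sum = 6 + 5 + 1 + 6 + 6 + 7 = 31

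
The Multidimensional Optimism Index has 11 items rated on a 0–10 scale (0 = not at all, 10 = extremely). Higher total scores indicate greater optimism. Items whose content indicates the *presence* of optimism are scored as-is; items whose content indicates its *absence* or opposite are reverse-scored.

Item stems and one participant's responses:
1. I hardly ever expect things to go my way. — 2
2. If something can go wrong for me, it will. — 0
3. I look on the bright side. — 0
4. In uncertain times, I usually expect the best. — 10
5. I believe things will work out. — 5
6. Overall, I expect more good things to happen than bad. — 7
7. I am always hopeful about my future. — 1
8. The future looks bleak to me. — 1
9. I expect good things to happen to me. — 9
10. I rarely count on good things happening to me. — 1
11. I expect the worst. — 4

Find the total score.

Items 1, 2, 8, 10, 11 describe the absence/opposite of optimism → reverse-score.
on a 0–10 scale, reversed = 10 − raw.
  item 1: 10 − 2 = 8
  item 2: 10 − 0 = 10
  item 3: 0
  item 4: 10
  item 5: 5
  item 6: 7
  item 7: 1
  item 8: 10 − 1 = 9
  item 9: 9
  item 10: 10 − 1 = 9
  item 11: 10 − 4 = 6
Total = 8 + 10 + 0 + 10 + 5 + 7 + 1 + 9 + 9 + 9 + 6 = 74

74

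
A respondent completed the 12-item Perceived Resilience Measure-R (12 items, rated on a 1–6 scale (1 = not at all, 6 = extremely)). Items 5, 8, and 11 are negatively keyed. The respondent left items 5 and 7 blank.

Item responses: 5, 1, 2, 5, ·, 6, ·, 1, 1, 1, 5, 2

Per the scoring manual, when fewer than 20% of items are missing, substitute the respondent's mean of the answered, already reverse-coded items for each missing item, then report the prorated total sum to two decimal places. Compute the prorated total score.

37.20

Reverse-coded (reversed = (1+6) − raw = 7 − raw):
  item 8: 7 − 1 = 6
  item 11: 7 − 5 = 2
Completed scored items (10 of 12): 5, 1, 2, 5, 6, 6, 1, 1, 2, 2; sum = 31.
Person mean = 31 / 10 ≈ 3.1000
Prorated total = (31 / 10) × 12 = 37.20 (to 2 dp)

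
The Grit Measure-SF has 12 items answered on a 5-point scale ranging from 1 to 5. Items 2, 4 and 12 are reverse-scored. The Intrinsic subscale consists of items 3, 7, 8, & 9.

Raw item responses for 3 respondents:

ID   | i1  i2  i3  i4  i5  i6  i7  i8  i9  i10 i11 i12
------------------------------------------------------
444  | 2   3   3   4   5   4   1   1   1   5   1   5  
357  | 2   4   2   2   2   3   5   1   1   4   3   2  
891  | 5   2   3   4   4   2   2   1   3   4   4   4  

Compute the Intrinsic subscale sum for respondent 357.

9

Respondent 357 raw: 2, 4, 2, 2, 2, 3, 5, 1, 1, 4, 3, 2.
Intrinsic items: 3, 7, 8, 9.
Reverse-coded (reversed = (1+5) − raw = 6 − raw):
  item 3: 2
  item 7: 5
  item 8: 1
  item 9: 1
Sum = 2 + 5 + 1 + 1 = 9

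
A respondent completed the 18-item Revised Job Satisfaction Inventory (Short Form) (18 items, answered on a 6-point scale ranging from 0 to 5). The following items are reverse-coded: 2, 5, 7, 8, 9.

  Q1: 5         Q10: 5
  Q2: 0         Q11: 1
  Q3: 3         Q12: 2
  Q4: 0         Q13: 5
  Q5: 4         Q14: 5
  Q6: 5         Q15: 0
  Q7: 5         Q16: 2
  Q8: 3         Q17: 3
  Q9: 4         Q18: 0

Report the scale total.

45

Raw sum = 52. Reverse-coded items: 2, 5, 7, 8, 9; their raw sum = 16.
Each reversal replaces raw with 5 − raw, changing the total by 5 − 2·raw per item.
Total = 52 + 5·5 − 2·16 = 52 + 25 − 32 = 45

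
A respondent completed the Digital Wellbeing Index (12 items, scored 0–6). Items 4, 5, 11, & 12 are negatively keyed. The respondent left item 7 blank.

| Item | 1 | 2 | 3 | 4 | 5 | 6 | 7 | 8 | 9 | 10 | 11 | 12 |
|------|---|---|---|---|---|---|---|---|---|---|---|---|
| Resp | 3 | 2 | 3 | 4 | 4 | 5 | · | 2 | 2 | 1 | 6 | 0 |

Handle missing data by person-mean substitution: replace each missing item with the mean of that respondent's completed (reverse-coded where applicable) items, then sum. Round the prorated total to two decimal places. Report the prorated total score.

Reverse-coded (reversed = (0+6) − raw = 6 − raw):
  item 4: 6 − 4 = 2
  item 5: 6 − 4 = 2
  item 11: 6 − 6 = 0
  item 12: 6 − 0 = 6
Completed scored items (11 of 12): 3, 2, 3, 2, 2, 5, 2, 2, 1, 0, 6; sum = 28.
Person mean = 28 / 11 ≈ 2.5455
Prorated total = (28 / 11) × 12 = 30.55 (to 2 dp)

30.55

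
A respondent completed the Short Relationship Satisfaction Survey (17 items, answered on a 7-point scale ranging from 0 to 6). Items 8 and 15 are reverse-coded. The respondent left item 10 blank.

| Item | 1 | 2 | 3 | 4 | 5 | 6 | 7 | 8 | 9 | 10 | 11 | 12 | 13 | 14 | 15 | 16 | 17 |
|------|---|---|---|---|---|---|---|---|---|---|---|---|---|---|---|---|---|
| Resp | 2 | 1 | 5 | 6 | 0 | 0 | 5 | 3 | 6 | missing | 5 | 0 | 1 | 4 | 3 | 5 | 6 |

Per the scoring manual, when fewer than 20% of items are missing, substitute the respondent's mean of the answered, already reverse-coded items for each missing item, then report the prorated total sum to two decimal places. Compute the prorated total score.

55.25

Reverse-coded (reversed = (0+6) − raw = 6 − raw):
  item 8: 6 − 3 = 3
  item 15: 6 − 3 = 3
Completed scored items (16 of 17): 2, 1, 5, 6, 0, 0, 5, 3, 6, 5, 0, 1, 4, 3, 5, 6; sum = 52.
Person mean = 52 / 16 ≈ 3.2500
Prorated total = (52 / 16) × 17 = 55.25 (to 2 dp)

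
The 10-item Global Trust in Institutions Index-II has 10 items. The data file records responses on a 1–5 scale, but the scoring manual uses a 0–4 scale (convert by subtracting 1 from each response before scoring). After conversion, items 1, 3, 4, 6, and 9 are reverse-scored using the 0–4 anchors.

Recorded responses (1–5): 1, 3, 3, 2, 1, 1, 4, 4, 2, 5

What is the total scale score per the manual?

28

Convert to 0–4: 0, 2, 2, 1, 0, 0, 3, 3, 1, 4
Reverse-coded (reversed = (0+4) − raw = 4 − raw):
  item 1: 4 − 0 = 4
  item 3: 4 − 2 = 2
  item 4: 4 − 1 = 3
  item 6: 4 − 0 = 4
  item 9: 4 − 1 = 3
Scored: 4, 2, 2, 3, 0, 4, 3, 3, 3, 4
Total = 28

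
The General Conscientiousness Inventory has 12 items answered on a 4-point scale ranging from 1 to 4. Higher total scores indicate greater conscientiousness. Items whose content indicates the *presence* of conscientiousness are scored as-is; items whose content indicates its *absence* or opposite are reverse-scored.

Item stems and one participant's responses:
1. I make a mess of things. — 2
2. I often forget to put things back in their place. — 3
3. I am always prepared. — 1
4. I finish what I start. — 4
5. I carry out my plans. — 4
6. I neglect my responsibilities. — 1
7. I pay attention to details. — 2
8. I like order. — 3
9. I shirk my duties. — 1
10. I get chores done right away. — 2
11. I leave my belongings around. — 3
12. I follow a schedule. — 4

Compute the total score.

35

Items 1, 2, 6, 9, 11 describe the absence/opposite of conscientiousness → reverse-score.
reverse-coded value = 5 − response.
  item 1: 5 − 2 = 3
  item 2: 5 − 3 = 2
  item 3: 1
  item 4: 4
  item 5: 4
  item 6: 5 − 1 = 4
  item 7: 2
  item 8: 3
  item 9: 5 − 1 = 4
  item 10: 2
  item 11: 5 − 3 = 2
  item 12: 4
Total = 3 + 2 + 1 + 4 + 4 + 4 + 2 + 3 + 4 + 2 + 2 + 4 = 35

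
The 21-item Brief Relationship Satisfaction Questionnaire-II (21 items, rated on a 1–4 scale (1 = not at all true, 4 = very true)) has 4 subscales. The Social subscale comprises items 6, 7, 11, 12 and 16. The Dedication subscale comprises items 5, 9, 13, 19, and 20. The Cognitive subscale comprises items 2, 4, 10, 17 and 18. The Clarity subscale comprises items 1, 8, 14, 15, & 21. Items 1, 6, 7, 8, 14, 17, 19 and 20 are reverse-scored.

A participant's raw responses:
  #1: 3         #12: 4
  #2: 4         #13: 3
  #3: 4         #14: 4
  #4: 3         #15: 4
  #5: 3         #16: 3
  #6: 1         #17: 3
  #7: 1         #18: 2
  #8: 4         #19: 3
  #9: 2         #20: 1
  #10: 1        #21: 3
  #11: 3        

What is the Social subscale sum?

Social items: 6, 7, 11, 12, 16.
Of these, items 6 & 7 are reverse-scored; on a 1–4 scale, reversed = 5 − raw.
  item 6: 5 − 1 = 4
  item 7: 5 − 1 = 4
  item 11: 3
  item 12: 4
  item 16: 3
Sum = 4 + 4 + 3 + 4 + 3 = 18

18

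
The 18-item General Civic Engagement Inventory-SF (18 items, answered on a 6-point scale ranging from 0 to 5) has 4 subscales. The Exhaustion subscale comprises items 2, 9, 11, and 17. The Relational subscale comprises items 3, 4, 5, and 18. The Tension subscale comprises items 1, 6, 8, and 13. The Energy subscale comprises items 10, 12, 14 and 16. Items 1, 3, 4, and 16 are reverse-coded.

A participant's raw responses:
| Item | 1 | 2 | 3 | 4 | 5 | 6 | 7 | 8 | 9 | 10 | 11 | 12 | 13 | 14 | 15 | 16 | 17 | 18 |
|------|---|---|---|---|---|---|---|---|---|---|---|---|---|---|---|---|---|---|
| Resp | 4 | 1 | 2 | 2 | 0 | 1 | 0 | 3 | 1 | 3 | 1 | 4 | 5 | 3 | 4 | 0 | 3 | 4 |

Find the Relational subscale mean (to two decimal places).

2.50

Relational items: 3, 4, 5, 18.
Of these, items 3 and 4 are reverse-coded; reversed = (0+5) − raw = 5 − raw.
  item 3: 5 − 2 = 3
  item 4: 5 − 2 = 3
  item 5: 0
  item 18: 4
Sum = 3 + 3 + 0 + 4 = 10
Mean = 10 / 4 = 2.50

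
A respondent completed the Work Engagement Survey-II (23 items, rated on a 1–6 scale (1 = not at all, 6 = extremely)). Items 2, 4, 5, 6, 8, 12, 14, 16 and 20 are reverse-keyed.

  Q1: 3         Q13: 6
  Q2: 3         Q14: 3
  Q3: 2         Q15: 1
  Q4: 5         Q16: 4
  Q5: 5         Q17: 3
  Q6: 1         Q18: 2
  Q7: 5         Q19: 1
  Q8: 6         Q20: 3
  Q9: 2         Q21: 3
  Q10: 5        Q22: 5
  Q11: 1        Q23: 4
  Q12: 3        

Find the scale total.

Reverse-coded items (reversed = (1+6) − raw = 7 − raw):
  item 2: 7 − 3 = 4
  item 4: 7 − 5 = 2
  item 5: 7 − 5 = 2
  item 6: 7 − 1 = 6
  item 8: 7 − 6 = 1
  item 12: 7 − 3 = 4
  item 14: 7 − 3 = 4
  item 16: 7 − 4 = 3
  item 20: 7 − 3 = 4
Scored items: 3, 4, 2, 2, 2, 6, 5, 1, 2, 5, 1, 4, 6, 4, 1, 3, 3, 2, 1, 4, 3, 5, 4
Total = 3 + 4 + 2 + 2 + 2 + 6 + 5 + 1 + 2 + 5 + 1 + 4 + 6 + 4 + 1 + 3 + 3 + 2 + 1 + 4 + 3 + 5 + 4 = 73

73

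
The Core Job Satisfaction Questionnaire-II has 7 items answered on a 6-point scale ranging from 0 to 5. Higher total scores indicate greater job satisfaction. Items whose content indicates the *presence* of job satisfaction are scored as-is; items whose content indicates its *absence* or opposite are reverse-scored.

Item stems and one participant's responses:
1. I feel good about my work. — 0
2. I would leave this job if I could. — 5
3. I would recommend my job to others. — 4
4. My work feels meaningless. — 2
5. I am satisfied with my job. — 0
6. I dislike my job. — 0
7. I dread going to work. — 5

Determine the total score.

Items 2, 4, 6, 7 describe the absence/opposite of job satisfaction → reverse-score.
reverse-coded value = 5 − response.
  item 1: 0
  item 2: 5 − 5 = 0
  item 3: 4
  item 4: 5 − 2 = 3
  item 5: 0
  item 6: 5 − 0 = 5
  item 7: 5 − 5 = 0
Total = 0 + 0 + 4 + 3 + 0 + 5 + 0 = 12

12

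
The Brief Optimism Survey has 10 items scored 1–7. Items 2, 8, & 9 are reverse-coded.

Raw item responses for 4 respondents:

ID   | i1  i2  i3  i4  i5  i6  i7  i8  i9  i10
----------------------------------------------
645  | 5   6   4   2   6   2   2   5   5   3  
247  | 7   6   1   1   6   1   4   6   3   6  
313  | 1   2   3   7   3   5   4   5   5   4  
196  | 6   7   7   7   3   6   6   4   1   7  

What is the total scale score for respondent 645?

32

Respondent 645 raw: 5, 6, 4, 2, 6, 2, 2, 5, 5, 3.
Reverse-coded (reverse-coded value = 8 − response):
  item 1: 5
  item 2: 8 − 6 = 2
  item 3: 4
  item 4: 2
  item 5: 6
  item 6: 2
  item 7: 2
  item 8: 8 − 5 = 3
  item 9: 8 − 5 = 3
  item 10: 3
Sum = 5 + 2 + 4 + 2 + 6 + 2 + 2 + 3 + 3 + 3 = 32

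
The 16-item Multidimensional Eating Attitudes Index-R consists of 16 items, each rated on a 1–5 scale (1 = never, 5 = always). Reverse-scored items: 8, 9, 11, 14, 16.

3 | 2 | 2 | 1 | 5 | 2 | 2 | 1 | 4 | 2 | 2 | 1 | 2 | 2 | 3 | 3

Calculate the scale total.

43

Reverse-scored items use 6 − raw:
  item 8: 6 − 1 = 5
  item 9: 6 − 4 = 2
  item 11: 6 − 2 = 4
  item 14: 6 − 2 = 4
  item 16: 6 − 3 = 3
After reverse-coding: 3, 2, 2, 1, 5, 2, 2, 5, 2, 2, 4, 1, 2, 4, 3, 3
Total = 3 + 2 + 2 + 1 + 5 + 2 + 2 + 5 + 2 + 2 + 4 + 1 + 2 + 4 + 3 + 3 = 43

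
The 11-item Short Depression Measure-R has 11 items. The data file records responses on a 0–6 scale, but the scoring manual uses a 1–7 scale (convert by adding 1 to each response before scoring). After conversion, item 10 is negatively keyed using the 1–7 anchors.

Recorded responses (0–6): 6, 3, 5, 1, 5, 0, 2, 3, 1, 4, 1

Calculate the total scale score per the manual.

Convert to 1–7: 7, 4, 6, 2, 6, 1, 3, 4, 2, 5, 2
Reverse-coded (on a 1–7 scale, reversed = 8 − raw):
  item 10: 8 − 5 = 3
Scored: 7, 4, 6, 2, 6, 1, 3, 4, 2, 3, 2
Total = 40

40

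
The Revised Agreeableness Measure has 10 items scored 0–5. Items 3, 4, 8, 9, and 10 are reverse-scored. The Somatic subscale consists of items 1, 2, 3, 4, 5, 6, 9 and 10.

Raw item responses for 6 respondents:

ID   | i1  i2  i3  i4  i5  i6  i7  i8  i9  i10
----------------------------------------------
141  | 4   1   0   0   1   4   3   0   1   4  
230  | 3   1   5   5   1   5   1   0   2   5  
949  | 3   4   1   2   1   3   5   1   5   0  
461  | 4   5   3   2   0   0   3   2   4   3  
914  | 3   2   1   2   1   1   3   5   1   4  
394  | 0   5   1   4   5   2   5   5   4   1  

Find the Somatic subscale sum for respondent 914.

Respondent 914 raw: 3, 2, 1, 2, 1, 1, 3, 5, 1, 4.
Somatic items: 1, 2, 3, 4, 5, 6, 9, 10.
Reverse-coded (on a 0–5 scale, reversed = 5 − raw):
  item 1: 3
  item 2: 2
  item 3: 5 − 1 = 4
  item 4: 5 − 2 = 3
  item 5: 1
  item 6: 1
  item 9: 5 − 1 = 4
  item 10: 5 − 4 = 1
Sum = 3 + 2 + 4 + 3 + 1 + 1 + 4 + 1 = 19

19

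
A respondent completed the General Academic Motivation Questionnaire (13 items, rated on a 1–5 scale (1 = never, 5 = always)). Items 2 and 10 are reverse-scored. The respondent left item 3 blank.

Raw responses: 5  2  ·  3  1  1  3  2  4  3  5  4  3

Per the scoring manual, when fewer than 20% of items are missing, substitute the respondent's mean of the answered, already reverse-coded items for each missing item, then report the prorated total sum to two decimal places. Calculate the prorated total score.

Reverse-coded (reversed = (1+5) − raw = 6 − raw):
  item 2: 6 − 2 = 4
  item 10: 6 − 3 = 3
Completed scored items (12 of 13): 5, 4, 3, 1, 1, 3, 2, 4, 3, 5, 4, 3; sum = 38.
Person mean = 38 / 12 ≈ 3.1667
Prorated total = (38 / 12) × 13 = 41.17 (to 2 dp)

41.17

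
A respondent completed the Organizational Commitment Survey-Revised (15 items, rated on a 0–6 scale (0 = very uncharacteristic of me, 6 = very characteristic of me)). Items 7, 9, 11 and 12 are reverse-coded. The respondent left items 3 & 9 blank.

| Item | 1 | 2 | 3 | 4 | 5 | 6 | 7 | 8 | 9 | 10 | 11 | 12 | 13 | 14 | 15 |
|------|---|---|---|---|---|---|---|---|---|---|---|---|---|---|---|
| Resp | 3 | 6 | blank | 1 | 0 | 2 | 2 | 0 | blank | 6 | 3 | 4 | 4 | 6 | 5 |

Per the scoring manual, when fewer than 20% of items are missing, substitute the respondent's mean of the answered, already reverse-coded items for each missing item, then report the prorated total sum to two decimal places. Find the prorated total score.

Reverse-coded (reverse-coded value = 6 − response):
  item 7: 6 − 2 = 4
  item 11: 6 − 3 = 3
  item 12: 6 − 4 = 2
Completed scored items (13 of 15): 3, 6, 1, 0, 2, 4, 0, 6, 3, 2, 4, 6, 5; sum = 42.
Person mean = 42 / 13 ≈ 3.2308
Prorated total = (42 / 13) × 15 = 48.46 (to 2 dp)

48.46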